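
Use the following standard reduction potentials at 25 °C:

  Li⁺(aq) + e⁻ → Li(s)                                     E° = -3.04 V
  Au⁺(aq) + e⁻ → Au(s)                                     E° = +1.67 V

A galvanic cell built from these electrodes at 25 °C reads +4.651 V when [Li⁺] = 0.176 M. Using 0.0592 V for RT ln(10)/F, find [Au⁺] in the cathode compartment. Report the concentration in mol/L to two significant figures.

0.018 M

Au⁺/Au is the cathode, Li⁺/Li the anode: E°cell = +4.71 V, n = 1.
Overall reaction: Au⁺(aq) + Li(s) → Au(s) + Li⁺(aq); Q = [Li⁺]^1/[Au⁺]^1.
From E = E° − (0.0592/n) log Q: log Q = (E° − E)·n/0.0592 = (+4.71 − (+4.651))·1/0.0592 = 0.9966.
So 1·log[Au⁺] = 1·log(0.176) − log Q = -0.7545 − (0.9966) = -1.7511; [Au⁺] = 10^(-1.7511) ≈ 0.018 M.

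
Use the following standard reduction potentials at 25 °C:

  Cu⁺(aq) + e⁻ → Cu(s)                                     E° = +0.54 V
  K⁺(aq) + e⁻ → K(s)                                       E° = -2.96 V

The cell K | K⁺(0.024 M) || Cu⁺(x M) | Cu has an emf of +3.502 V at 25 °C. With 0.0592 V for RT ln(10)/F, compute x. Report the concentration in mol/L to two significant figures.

Cu⁺/Cu is the cathode, K⁺/K the anode: E°cell = +3.50 V, n = 1.
Overall reaction: Cu⁺(aq) + K(s) → Cu(s) + K⁺(aq); Q = [K⁺]^1/[Cu⁺]^1.
From E = E° − (0.0592/n) log Q: log Q = (E° − E)·n/0.0592 = (+3.50 − (+3.502))·1/0.0592 = -0.0338.
So 1·log[Cu⁺] = 1·log(0.024) − log Q = -1.6198 − (-0.0338) = -1.5860; [Cu⁺] = 10^(-1.5860) ≈ 0.026 M.

0.026 M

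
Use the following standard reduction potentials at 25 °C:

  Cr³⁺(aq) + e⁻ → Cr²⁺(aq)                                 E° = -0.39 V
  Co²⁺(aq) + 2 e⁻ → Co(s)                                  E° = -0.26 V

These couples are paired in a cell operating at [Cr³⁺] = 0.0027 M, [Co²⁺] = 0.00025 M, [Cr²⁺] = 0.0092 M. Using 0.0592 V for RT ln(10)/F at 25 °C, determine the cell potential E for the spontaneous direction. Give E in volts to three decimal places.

Co²⁺/Co is the cathode (higher E°), Cr³⁺/Cr²⁺ the anode: E°cell = -0.26 − (-0.39) = +0.13 V, n = 2.
Overall: Co²⁺(aq) + 2 Cr²⁺(aq) → Co(s) + 2 Cr³⁺(aq)
Q = [Cr³⁺]^2 / ([Co²⁺]·[Cr²⁺]^2); log Q = 2.537.
E = E° − (0.0592/n) log Q = +0.13 − (0.0592/2)(2.537) = +0.055 V.

+0.055 V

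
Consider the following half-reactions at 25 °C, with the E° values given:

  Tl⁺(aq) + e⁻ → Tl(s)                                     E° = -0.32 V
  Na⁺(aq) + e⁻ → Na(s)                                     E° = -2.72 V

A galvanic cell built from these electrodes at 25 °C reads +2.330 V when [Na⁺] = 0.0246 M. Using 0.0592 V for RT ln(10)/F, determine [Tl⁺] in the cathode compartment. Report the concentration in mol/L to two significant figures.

0.0016 M

Tl⁺/Tl is the cathode, Na⁺/Na the anode: E°cell = +2.40 V, n = 1.
Overall reaction: Tl⁺(aq) + Na(s) → Tl(s) + Na⁺(aq); Q = [Na⁺]^1/[Tl⁺]^1.
From E = E° − (0.0592/n) log Q: log Q = (E° − E)·n/0.0592 = (+2.40 − (+2.330))·1/0.0592 = 1.1824.
So 1·log[Tl⁺] = 1·log(0.0246) − log Q = -1.6091 − (1.1824) = -2.7915; [Tl⁺] = 10^(-2.7915) ≈ 0.0016 M.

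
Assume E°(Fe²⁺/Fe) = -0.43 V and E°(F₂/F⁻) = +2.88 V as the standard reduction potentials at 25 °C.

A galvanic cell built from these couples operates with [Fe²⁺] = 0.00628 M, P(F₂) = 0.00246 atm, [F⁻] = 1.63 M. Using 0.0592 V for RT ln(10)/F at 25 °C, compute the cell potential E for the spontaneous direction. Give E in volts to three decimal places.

+3.285 V

F₂/F⁻ is the cathode (higher E°), Fe²⁺/Fe the anode: E°cell = +2.88 − (-0.43) = +3.31 V, n = 2.
Overall: F₂(g) + Fe(s) → 2 F⁻(aq) + Fe²⁺(aq)
Q = [F⁻]^2·[Fe²⁺] / (P(F₂)); log Q = 0.831.
E = E° − (0.0592/n) log Q = +3.31 − (0.0592/2)(0.831) = +3.285 V.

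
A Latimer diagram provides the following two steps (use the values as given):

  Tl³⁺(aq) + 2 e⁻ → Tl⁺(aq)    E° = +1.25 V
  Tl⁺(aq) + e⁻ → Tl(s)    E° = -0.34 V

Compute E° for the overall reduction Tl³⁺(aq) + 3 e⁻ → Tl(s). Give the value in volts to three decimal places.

Since ΔG° = −nFE° is additive over sequential reductions, n₃E°₃ = n₁E°₁ + n₂E°₂.
E°₃ = (2×+1.25 + 1×-0.34) / 3 = (+2.160) / 3 = +0.720 V.
E° values themselves are not directly additive — weighting by electron count is essential.

+0.720 V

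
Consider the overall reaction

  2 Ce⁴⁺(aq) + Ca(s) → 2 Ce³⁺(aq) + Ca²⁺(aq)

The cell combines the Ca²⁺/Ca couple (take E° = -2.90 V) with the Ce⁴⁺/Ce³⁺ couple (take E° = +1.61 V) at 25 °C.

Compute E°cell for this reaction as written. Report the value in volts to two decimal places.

The Ce⁴⁺/Ce³⁺ couple has the higher reduction potential, so it is the cathode; Ca²⁺/Ca is oxidised at the anode.
E°cell = E°(cathode) − E°(anode) = (+1.61) − (-2.90) = +4.51 V.

+4.51 V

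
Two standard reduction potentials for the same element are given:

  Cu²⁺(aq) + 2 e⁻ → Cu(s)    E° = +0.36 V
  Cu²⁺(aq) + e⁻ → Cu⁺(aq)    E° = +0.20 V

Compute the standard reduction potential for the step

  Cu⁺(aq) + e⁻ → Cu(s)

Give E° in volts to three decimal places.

Sequential free energies add, so n₃E°₃ = n₁E°₁ + n₂E°₂.
With n₃ = 2, and the known step contributing 1×(+0.20) V, the unknown satisfies 1·E° = 2×(+0.36) − 1×(+0.20) = +0.520.
E° = +0.520 / 1 = +0.520 V.

+0.520 V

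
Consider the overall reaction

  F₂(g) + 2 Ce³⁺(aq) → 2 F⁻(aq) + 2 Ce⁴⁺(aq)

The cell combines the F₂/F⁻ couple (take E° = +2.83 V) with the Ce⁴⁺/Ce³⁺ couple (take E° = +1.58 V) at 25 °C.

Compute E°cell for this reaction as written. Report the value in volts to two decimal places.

The F₂/F⁻ couple has the higher reduction potential, so it is the cathode; Ce⁴⁺/Ce³⁺ is oxidised at the anode.
E°cell = E°(cathode) − E°(anode) = (+2.83) − (+1.58) = +1.25 V.
Since E°cell > 0, the reaction is spontaneous under standard conditions.

+1.25 V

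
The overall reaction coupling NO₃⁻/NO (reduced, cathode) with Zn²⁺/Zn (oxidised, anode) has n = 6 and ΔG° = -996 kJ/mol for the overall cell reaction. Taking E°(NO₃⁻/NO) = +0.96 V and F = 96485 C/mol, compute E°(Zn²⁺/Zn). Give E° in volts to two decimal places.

-0.76 V

E°cell = −ΔG°/(nF) = −(-996×10³)/((6)(96485)) = +1.720 V.
Since NO₃⁻/NO is the cathode and Zn²⁺/Zn the anode, E°cell = E°(NO₃⁻/NO) − E°(Zn²⁺/Zn).
So E°(Zn²⁺/Zn) = E°(NO₃⁻/NO) − E°cell = (+0.96) − (+1.720) = -0.76 V.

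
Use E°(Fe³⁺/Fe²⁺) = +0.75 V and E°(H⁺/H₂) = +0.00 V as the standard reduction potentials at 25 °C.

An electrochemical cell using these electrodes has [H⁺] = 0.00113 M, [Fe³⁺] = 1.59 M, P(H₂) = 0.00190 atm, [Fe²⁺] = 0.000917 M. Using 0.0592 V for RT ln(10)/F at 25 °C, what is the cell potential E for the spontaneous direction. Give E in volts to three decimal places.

Fe³⁺/Fe²⁺ is the cathode (higher E°), H⁺/H₂ the anode: E°cell = +0.75 − (+0.00) = +0.75 V, n = 2.
Overall: 2 Fe³⁺(aq) + H₂(g) → 2 Fe²⁺(aq) + 2 H⁺(aq)
Q = [Fe²⁺]^2·[H⁺]^2 / ([Fe³⁺]^2·P(H₂)); log Q = -9.651.
E = E° − (0.0592/n) log Q = +0.75 − (0.0592/2)(-9.651) = +1.036 V.

+1.036 V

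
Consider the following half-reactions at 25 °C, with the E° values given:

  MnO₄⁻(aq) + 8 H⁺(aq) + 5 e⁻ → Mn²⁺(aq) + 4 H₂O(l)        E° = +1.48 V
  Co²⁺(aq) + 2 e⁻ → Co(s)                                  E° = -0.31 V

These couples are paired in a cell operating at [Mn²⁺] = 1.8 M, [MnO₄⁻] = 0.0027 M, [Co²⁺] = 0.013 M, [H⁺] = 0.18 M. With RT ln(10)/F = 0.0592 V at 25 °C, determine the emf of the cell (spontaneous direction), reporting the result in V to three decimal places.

+1.742 V

MnO₄⁻/Mn²⁺ is the cathode (higher E°), Co²⁺/Co the anode: E°cell = +1.48 − (-0.31) = +1.79 V, n = 10.
Overall: 2 MnO₄⁻(aq) + 16 H⁺(aq) + 5 Co(s) → 2 Mn²⁺(aq) + 8 H₂O(l) + 5 Co²⁺(aq)
Q = [Mn²⁺]^2·[Co²⁺]^5 / ([MnO₄⁻]^2·[H⁺]^16); log Q = 8.133.
E = E° − (0.0592/n) log Q = +1.79 − (0.0592/10)(8.133) = +1.742 V.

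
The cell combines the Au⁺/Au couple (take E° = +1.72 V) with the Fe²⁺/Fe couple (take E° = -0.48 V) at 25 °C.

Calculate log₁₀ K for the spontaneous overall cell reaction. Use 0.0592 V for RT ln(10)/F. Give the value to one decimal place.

74.3

Cathode: Au⁺/Au; anode: Fe²⁺/Fe. E°cell = +2.20 V, n = 2.
log K = nE°cell / 0.0592 = (2)(+2.20) / 0.0592 = 74.3.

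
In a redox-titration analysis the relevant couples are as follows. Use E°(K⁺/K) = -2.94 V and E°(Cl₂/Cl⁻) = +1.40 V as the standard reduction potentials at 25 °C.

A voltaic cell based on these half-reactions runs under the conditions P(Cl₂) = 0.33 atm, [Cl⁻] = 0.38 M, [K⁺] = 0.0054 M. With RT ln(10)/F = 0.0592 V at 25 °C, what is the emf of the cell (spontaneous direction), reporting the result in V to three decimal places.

Cl₂/Cl⁻ is the cathode (higher E°), K⁺/K the anode: E°cell = +1.40 − (-2.94) = +4.34 V, n = 2.
Overall: Cl₂(g) + 2 K(s) → 2 Cl⁻(aq) + 2 K⁺(aq)
Q = [Cl⁻]^2·[K⁺]^2 / (P(Cl₂)); log Q = -4.894.
E = E° − (0.0592/n) log Q = +4.34 − (0.0592/2)(-4.894) = +4.485 V.

+4.485 V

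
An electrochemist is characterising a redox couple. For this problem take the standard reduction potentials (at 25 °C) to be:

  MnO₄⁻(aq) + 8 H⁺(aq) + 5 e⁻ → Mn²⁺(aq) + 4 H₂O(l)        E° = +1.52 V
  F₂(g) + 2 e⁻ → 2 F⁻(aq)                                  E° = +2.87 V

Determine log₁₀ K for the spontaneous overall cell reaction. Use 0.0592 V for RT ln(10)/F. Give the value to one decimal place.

Cathode: F₂/F⁻; anode: MnO₄⁻/Mn²⁺. E°cell = +1.35 V, n = 10.
log K = nE°cell / 0.0592 = (10)(+1.35) / 0.0592 = 228.0.

228.0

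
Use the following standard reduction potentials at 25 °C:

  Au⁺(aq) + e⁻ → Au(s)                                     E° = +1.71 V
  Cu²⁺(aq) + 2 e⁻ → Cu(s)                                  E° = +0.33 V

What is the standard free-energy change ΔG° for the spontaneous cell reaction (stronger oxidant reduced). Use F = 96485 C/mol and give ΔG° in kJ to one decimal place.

-266.3 kJ

Au⁺/Au (E° = +1.71 V) is the cathode; Cu²⁺/Cu (E° = +0.33 V) is the anode, so E°cell = +1.38 V.
Balancing electrons gives n = 2 (lcm of 1 and 2).
ΔG° = −nFE° = −(2)(96485)(+1.38) = -266,299 J = -266.3 kJ.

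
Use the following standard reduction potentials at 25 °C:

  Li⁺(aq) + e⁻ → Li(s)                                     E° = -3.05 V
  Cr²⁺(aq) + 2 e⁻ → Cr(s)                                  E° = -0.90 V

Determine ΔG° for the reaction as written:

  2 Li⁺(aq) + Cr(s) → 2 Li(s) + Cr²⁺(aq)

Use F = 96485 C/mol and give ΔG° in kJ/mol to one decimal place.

+414.9 kJ/mol

As written, Li⁺/Li is reduced (cathode) and Cr²⁺/Cr is oxidised (anode), so E°cell = (-3.05) − (-0.90) = -2.15 V.
Balancing electrons gives n = 2.
ΔG° = −nFE° = −(2)(96485)(-2.15) = 414,886 J = +414.9 kJ/mol.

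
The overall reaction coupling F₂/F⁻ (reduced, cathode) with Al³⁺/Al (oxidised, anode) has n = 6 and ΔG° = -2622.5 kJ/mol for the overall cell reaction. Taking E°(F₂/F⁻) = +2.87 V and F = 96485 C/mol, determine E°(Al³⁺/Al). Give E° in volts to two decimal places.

E°cell = −ΔG°/(nF) = −(-2622.5×10³)/((6)(96485)) = +4.530 V.
Since F₂/F⁻ is the cathode and Al³⁺/Al the anode, E°cell = E°(F₂/F⁻) − E°(Al³⁺/Al).
So E°(Al³⁺/Al) = E°(F₂/F⁻) − E°cell = (+2.87) − (+4.530) = -1.66 V.

-1.66 V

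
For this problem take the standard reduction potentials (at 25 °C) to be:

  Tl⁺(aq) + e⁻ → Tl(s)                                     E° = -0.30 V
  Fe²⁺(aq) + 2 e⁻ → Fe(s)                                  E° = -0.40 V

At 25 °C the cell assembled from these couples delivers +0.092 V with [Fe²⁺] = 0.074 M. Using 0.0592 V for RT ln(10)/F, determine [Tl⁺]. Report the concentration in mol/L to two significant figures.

Tl⁺/Tl is the cathode, Fe²⁺/Fe the anode: E°cell = +0.10 V, n = 2.
Overall reaction: 2 Tl⁺(aq) + Fe(s) → 2 Tl(s) + Fe²⁺(aq); Q = [Fe²⁺]^1/[Tl⁺]^2.
From E = E° − (0.0592/n) log Q: log Q = (E° − E)·n/0.0592 = (+0.10 − (+0.092))·2/0.0592 = 0.2703.
So 2·log[Tl⁺] = 1·log(0.074) − log Q = -1.1308 − (0.2703) = -1.4011; log[Tl⁺] = -1.4011 / 2 = -0.7006; [Tl⁺] = 10^(-0.7006) ≈ 0.20 M.

0.20 M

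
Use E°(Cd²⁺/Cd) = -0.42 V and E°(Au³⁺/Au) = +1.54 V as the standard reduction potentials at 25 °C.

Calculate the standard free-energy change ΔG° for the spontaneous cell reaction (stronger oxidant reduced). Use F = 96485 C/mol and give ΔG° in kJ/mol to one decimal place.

-1134.7 kJ/mol

Au³⁺/Au (E° = +1.54 V) is the cathode; Cd²⁺/Cd (E° = -0.42 V) is the anode, so E°cell = +1.96 V.
Balancing electrons gives n = 6 (lcm of 3 and 2).
ΔG° = −nFE° = −(6)(96485)(+1.96) = -1,134,664 J = -1134.7 kJ/mol.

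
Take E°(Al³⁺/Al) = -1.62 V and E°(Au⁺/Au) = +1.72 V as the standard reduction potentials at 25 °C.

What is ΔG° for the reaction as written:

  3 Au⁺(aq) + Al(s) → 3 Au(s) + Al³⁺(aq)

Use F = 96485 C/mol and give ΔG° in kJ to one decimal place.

As written, Au⁺/Au is reduced (cathode) and Al³⁺/Al is oxidised (anode), so E°cell = (+1.72) − (-1.62) = +3.34 V.
Balancing electrons gives n = 3.
ΔG° = −nFE° = −(3)(96485)(+3.34) = -966,780 J = -966.8 kJ.

-966.8 kJ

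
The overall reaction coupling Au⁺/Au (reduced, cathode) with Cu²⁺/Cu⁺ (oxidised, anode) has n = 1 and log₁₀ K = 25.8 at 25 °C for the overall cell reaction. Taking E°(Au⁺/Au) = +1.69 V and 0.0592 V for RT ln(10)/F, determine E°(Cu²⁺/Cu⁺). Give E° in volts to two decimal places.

E°cell = (0.0592/n)·log K = (0.0592/1)(25.8) = +1.527 V.
Since Au⁺/Au is the cathode and Cu²⁺/Cu⁺ the anode, E°cell = E°(Au⁺/Au) − E°(Cu²⁺/Cu⁺).
So E°(Cu²⁺/Cu⁺) = E°(Au⁺/Au) − E°cell = (+1.69) − (+1.527) = +0.16 V.

+0.16 V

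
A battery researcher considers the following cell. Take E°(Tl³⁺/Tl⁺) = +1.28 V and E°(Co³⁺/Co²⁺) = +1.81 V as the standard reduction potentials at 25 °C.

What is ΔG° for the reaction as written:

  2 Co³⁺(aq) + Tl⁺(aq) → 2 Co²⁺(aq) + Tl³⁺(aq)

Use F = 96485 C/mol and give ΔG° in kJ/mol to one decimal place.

As written, Co³⁺/Co²⁺ is reduced (cathode) and Tl³⁺/Tl⁺ is oxidised (anode), so E°cell = (+1.81) − (+1.28) = +0.53 V.
Balancing electrons gives n = 2.
ΔG° = −nFE° = −(2)(96485)(+0.53) = -102,274 J = -102.3 kJ/mol.

-102.3 kJ/mol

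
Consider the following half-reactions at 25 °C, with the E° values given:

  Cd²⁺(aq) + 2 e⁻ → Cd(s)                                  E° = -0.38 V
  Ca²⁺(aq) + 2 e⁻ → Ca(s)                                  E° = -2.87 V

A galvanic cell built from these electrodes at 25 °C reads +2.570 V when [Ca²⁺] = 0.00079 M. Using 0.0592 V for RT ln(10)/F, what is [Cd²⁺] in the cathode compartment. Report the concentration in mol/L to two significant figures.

Cd²⁺/Cd is the cathode, Ca²⁺/Ca the anode: E°cell = +2.49 V, n = 2.
Overall reaction: Cd²⁺(aq) + Ca(s) → Cd(s) + Ca²⁺(aq); Q = [Ca²⁺]^1/[Cd²⁺]^1.
From E = E° − (0.0592/n) log Q: log Q = (E° − E)·n/0.0592 = (+2.49 − (+2.570))·2/0.0592 = -2.7027.
So 1·log[Cd²⁺] = 1·log(0.00079) − log Q = -3.1024 − (-2.7027) = -0.3997; [Cd²⁺] = 10^(-0.3997) ≈ 0.40 M.

0.40 M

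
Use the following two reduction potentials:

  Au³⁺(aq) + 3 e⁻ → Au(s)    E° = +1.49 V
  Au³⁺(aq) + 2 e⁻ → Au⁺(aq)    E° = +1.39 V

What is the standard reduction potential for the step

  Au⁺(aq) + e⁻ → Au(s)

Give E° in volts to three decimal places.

+1.690 V

Sequential free energies add, so n₃E°₃ = n₁E°₁ + n₂E°₂.
With n₃ = 3, and the known step contributing 2×(+1.39) V, the unknown satisfies 1·E° = 3×(+1.49) − 2×(+1.39) = +1.690.
E° = +1.690 / 1 = +1.690 V.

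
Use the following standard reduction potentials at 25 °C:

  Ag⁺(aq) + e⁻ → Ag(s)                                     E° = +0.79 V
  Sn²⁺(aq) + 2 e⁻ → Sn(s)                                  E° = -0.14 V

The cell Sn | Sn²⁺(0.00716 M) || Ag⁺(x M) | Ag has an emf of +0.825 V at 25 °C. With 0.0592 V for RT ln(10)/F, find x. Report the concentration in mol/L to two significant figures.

Ag⁺/Ag is the cathode, Sn²⁺/Sn the anode: E°cell = +0.93 V, n = 2.
Overall reaction: 2 Ag⁺(aq) + Sn(s) → 2 Ag(s) + Sn²⁺(aq); Q = [Sn²⁺]^1/[Ag⁺]^2.
From E = E° − (0.0592/n) log Q: log Q = (E° − E)·n/0.0592 = (+0.93 − (+0.825))·2/0.0592 = 3.5473.
So 2·log[Ag⁺] = 1·log(0.00716) − log Q = -2.1451 − (3.5473) = -5.6924; log[Ag⁺] = -5.6924 / 2 = -2.8462; [Ag⁺] = 10^(-2.8462) ≈ 0.0014 M.

0.0014 M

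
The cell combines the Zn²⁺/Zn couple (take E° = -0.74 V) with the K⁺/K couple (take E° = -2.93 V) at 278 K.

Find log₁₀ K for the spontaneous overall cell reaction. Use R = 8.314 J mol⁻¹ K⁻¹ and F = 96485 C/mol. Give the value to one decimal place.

Cathode: Zn²⁺/Zn; anode: K⁺/K. E°cell = (-0.74) − (-2.93) = +2.19 V, with n = 2.
ΔG° = −nFE° = −RT ln K, so ln K = nFE°/(RT) = (2)(96485)(+2.19) / ((8.314)(278)) = 182.843.
log₁₀ K = 182.843 / ln 10 = 79.4.

79.4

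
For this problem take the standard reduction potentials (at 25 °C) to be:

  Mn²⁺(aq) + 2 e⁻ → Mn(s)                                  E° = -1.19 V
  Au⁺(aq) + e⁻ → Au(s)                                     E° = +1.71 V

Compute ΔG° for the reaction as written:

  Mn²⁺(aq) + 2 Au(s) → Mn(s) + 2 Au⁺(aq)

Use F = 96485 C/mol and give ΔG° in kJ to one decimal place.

+559.6 kJ

As written, Mn²⁺/Mn is reduced (cathode) and Au⁺/Au is oxidised (anode), so E°cell = (-1.19) − (+1.71) = -2.90 V.
Balancing electrons gives n = 2.
ΔG° = −nFE° = −(2)(96485)(-2.90) = 559,613 J = +559.6 kJ.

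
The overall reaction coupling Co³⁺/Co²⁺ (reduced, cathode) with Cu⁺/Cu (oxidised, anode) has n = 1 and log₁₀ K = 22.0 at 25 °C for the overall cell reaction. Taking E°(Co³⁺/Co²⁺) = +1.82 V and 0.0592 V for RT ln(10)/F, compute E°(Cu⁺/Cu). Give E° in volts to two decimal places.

E°cell = (0.0592/n)·log K = (0.0592/1)(22.0) = +1.302 V.
Since Co³⁺/Co²⁺ is the cathode and Cu⁺/Cu the anode, E°cell = E°(Co³⁺/Co²⁺) − E°(Cu⁺/Cu).
So E°(Cu⁺/Cu) = E°(Co³⁺/Co²⁺) − E°cell = (+1.82) − (+1.302) = +0.52 V.

+0.52 V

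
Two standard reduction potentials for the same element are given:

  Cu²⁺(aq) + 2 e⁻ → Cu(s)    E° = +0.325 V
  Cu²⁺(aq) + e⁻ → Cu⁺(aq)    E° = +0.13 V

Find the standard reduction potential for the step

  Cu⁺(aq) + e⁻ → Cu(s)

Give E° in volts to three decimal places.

+0.520 V

Sequential free energies add, so n₃E°₃ = n₁E°₁ + n₂E°₂.
With n₃ = 2, and the known step contributing 1×(+0.13) V, the unknown satisfies 1·E° = 2×(+0.325) − 1×(+0.13) = +0.520.
E° = +0.520 / 1 = +0.520 V.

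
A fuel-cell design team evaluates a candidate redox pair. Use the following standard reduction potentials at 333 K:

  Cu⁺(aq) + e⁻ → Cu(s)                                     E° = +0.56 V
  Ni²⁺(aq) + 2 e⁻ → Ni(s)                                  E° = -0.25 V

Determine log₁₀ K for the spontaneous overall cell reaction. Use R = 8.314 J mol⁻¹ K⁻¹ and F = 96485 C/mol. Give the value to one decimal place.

24.5

Cathode: Cu⁺/Cu; anode: Ni²⁺/Ni. E°cell = (+0.56) − (-0.25) = +0.81 V, with n = 2.
ΔG° = −nFE° = −RT ln K, so ln K = nFE°/(RT) = (2)(96485)(+0.81) / ((8.314)(333)) = 56.457.
log₁₀ K = 56.457 / ln 10 = 24.5.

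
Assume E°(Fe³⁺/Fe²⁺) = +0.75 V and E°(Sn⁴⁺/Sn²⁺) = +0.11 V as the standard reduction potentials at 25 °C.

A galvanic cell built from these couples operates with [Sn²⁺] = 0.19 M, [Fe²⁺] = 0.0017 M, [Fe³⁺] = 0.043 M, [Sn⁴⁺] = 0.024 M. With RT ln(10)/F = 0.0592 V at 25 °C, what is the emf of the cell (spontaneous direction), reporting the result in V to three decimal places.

Fe³⁺/Fe²⁺ is the cathode (higher E°), Sn⁴⁺/Sn²⁺ the anode: E°cell = +0.75 − (+0.11) = +0.64 V, n = 2.
Overall: 2 Fe³⁺(aq) + Sn²⁺(aq) → 2 Fe²⁺(aq) + Sn⁴⁺(aq)
Q = [Fe²⁺]^2·[Sn⁴⁺] / ([Fe³⁺]^2·[Sn²⁺]); log Q = -3.705.
E = E° − (0.0592/n) log Q = +0.64 − (0.0592/2)(-3.705) = +0.750 V.

+0.750 V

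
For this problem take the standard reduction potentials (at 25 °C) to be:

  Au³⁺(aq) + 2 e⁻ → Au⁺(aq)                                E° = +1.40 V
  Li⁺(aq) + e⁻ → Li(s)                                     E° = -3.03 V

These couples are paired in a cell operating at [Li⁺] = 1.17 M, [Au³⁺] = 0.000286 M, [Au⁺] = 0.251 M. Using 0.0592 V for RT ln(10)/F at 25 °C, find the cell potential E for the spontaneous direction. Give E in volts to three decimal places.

+4.339 V

Au³⁺/Au⁺ is the cathode (higher E°), Li⁺/Li the anode: E°cell = +1.40 − (-3.03) = +4.43 V, n = 2.
Overall: Au³⁺(aq) + 2 Li(s) → Au⁺(aq) + 2 Li⁺(aq)
Q = [Au⁺]·[Li⁺]^2 / ([Au³⁺]); log Q = 3.080.
E = E° − (0.0592/n) log Q = +4.43 − (0.0592/2)(3.080) = +4.339 V.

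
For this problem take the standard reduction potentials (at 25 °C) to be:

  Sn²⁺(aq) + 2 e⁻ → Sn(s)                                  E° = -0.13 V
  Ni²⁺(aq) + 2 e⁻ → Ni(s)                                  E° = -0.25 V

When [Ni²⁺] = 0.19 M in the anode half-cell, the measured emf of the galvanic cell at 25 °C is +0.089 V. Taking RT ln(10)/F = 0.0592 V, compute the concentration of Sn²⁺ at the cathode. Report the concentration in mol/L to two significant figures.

0.017 M

Sn²⁺/Sn is the cathode, Ni²⁺/Ni the anode: E°cell = +0.12 V, n = 2.
Overall reaction: Sn²⁺(aq) + Ni(s) → Sn(s) + Ni²⁺(aq); Q = [Ni²⁺]^1/[Sn²⁺]^1.
From E = E° − (0.0592/n) log Q: log Q = (E° − E)·n/0.0592 = (+0.12 − (+0.089))·2/0.0592 = 1.0473.
So 1·log[Sn²⁺] = 1·log(0.19) − log Q = -0.7212 − (1.0473) = -1.7685; [Sn²⁺] = 10^(-1.7685) ≈ 0.017 M.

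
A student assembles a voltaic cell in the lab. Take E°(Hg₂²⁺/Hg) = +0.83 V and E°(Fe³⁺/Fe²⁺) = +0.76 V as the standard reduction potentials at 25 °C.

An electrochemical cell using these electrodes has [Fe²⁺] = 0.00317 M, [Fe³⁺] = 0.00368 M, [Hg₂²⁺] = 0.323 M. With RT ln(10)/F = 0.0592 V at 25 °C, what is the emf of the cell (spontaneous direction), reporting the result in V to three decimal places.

+0.052 V

Hg₂²⁺/Hg is the cathode (higher E°), Fe³⁺/Fe²⁺ the anode: E°cell = +0.83 − (+0.76) = +0.07 V, n = 2.
Overall: Hg₂²⁺(aq) + 2 Fe²⁺(aq) → 2 Hg(l) + 2 Fe³⁺(aq)
Q = [Fe³⁺]^2 / ([Hg₂²⁺]·[Fe²⁺]^2); log Q = 0.620.
E = E° − (0.0592/n) log Q = +0.07 − (0.0592/2)(0.620) = +0.052 V.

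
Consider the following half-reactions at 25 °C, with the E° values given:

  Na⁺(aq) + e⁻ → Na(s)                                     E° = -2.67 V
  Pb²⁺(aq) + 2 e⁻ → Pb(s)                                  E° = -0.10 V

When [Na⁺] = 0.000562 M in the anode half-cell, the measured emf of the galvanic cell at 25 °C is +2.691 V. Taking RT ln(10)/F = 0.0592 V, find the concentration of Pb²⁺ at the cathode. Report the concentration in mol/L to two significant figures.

0.0039 M

Pb²⁺/Pb is the cathode, Na⁺/Na the anode: E°cell = +2.57 V, n = 2.
Overall reaction: Pb²⁺(aq) + 2 Na(s) → Pb(s) + 2 Na⁺(aq); Q = [Na⁺]^2/[Pb²⁺]^1.
From E = E° − (0.0592/n) log Q: log Q = (E° − E)·n/0.0592 = (+2.57 − (+2.691))·2/0.0592 = -4.0878.
So 1·log[Pb²⁺] = 2·log(0.000562) − log Q = -6.5005 − (-4.0878) = -2.4127; [Pb²⁺] = 10^(-2.4127) ≈ 0.0039 M.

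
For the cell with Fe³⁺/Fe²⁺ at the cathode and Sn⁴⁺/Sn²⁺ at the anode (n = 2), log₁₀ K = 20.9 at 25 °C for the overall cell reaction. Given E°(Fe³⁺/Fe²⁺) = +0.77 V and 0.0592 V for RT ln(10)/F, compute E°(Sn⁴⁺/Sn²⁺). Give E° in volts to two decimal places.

E°cell = (0.0592/n)·log K = (0.0592/2)(20.9) = +0.619 V.
Since Fe³⁺/Fe²⁺ is the cathode and Sn⁴⁺/Sn²⁺ the anode, E°cell = E°(Fe³⁺/Fe²⁺) − E°(Sn⁴⁺/Sn²⁺).
So E°(Sn⁴⁺/Sn²⁺) = E°(Fe³⁺/Fe²⁺) − E°cell = (+0.77) − (+0.619) = +0.15 V.

+0.15 V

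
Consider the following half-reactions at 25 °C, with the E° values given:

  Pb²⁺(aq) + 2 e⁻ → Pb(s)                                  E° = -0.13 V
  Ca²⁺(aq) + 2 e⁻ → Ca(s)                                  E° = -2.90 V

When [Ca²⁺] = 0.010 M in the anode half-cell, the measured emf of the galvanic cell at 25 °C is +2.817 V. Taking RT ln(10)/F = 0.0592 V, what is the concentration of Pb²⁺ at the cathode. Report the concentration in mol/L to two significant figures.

Pb²⁺/Pb is the cathode, Ca²⁺/Ca the anode: E°cell = +2.77 V, n = 2.
Overall reaction: Pb²⁺(aq) + Ca(s) → Pb(s) + Ca²⁺(aq); Q = [Ca²⁺]^1/[Pb²⁺]^1.
From E = E° − (0.0592/n) log Q: log Q = (E° − E)·n/0.0592 = (+2.77 − (+2.817))·2/0.0592 = -1.5878.
So 1·log[Pb²⁺] = 1·log(0.01) − log Q = -2.0000 − (-1.5878) = -0.4122; [Pb²⁺] = 10^(-0.4122) ≈ 0.39 M.

0.39 M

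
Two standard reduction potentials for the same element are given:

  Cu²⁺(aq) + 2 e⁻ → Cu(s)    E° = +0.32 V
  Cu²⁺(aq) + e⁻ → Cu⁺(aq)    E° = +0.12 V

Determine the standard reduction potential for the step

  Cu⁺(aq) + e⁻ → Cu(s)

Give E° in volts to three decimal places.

Sequential free energies add, so n₃E°₃ = n₁E°₁ + n₂E°₂.
With n₃ = 2, and the known step contributing 1×(+0.12) V, the unknown satisfies 1·E° = 2×(+0.32) − 1×(+0.12) = +0.520.
E° = +0.520 / 1 = +0.520 V.

+0.520 V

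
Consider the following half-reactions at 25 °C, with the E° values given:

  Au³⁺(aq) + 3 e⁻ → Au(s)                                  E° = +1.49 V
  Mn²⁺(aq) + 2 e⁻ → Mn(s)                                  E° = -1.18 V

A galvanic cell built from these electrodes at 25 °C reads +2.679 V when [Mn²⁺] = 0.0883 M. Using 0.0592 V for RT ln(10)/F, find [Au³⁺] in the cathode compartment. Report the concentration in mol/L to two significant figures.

Au³⁺/Au is the cathode, Mn²⁺/Mn the anode: E°cell = +2.67 V, n = 6.
Overall reaction: 2 Au³⁺(aq) + 3 Mn(s) → 2 Au(s) + 3 Mn²⁺(aq); Q = [Mn²⁺]^3/[Au³⁺]^2.
From E = E° − (0.0592/n) log Q: log Q = (E° − E)·n/0.0592 = (+2.67 − (+2.679))·6/0.0592 = -0.9122.
So 2·log[Au³⁺] = 3·log(0.0883) − log Q = -3.1621 − (-0.9122) = -2.2499; log[Au³⁺] = -2.2499 / 2 = -1.1249; [Au³⁺] = 10^(-1.1249) ≈ 0.075 M.

0.075 M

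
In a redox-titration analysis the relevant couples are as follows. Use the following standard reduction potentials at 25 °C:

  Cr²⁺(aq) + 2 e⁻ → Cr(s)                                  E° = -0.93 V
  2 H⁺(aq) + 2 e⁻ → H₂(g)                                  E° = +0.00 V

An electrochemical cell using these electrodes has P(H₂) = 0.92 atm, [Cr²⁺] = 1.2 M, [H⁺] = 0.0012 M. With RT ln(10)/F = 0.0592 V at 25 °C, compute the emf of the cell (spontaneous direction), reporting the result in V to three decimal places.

H⁺/H₂ is the cathode (higher E°), Cr²⁺/Cr the anode: E°cell = +0.00 − (-0.93) = +0.93 V, n = 2.
Overall: 2 H⁺(aq) + Cr(s) → H₂(g) + Cr²⁺(aq)
Q = P(H₂)·[Cr²⁺] / ([H⁺]^2); log Q = 5.885.
E = E° − (0.0592/n) log Q = +0.93 − (0.0592/2)(5.885) = +0.756 V.

+0.756 V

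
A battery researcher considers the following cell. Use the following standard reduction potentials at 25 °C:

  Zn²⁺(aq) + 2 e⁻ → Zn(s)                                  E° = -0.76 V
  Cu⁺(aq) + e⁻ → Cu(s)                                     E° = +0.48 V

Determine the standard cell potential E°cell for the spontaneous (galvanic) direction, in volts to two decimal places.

The Cu⁺/Cu couple has the higher reduction potential, so it is the cathode; Zn²⁺/Zn is oxidised at the anode.
E°cell = E°(cathode) − E°(anode) = (+0.48) − (-0.76) = +1.24 V.

+1.24 V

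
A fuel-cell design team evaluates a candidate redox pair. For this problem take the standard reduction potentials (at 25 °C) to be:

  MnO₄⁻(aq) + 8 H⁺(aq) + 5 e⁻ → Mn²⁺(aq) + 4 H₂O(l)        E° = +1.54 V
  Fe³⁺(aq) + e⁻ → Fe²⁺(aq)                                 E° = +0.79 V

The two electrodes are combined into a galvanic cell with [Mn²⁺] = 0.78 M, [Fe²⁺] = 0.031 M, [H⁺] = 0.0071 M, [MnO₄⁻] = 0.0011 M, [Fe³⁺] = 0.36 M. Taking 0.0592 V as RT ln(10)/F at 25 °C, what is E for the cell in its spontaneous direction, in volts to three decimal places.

+0.450 V

MnO₄⁻/Mn²⁺ is the cathode (higher E°), Fe³⁺/Fe²⁺ the anode: E°cell = +1.54 − (+0.79) = +0.75 V, n = 5.
Overall: MnO₄⁻(aq) + 8 H⁺(aq) + 5 Fe²⁺(aq) → Mn²⁺(aq) + 4 H₂O(l) + 5 Fe³⁺(aq)
Q = [Mn²⁺]·[Fe³⁺]^5 / ([MnO₄⁻]·[H⁺]^8·[Fe²⁺]^5); log Q = 25.365.
E = E° − (0.0592/n) log Q = +0.75 − (0.0592/5)(25.365) = +0.450 V.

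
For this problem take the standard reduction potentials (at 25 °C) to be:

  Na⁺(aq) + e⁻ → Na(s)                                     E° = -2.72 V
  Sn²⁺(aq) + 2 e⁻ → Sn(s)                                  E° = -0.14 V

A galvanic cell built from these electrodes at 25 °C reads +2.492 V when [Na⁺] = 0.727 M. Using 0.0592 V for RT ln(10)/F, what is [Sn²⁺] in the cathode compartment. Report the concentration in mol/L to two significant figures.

0.00056 M

Sn²⁺/Sn is the cathode, Na⁺/Na the anode: E°cell = +2.58 V, n = 2.
Overall reaction: Sn²⁺(aq) + 2 Na(s) → Sn(s) + 2 Na⁺(aq); Q = [Na⁺]^2/[Sn²⁺]^1.
From E = E° − (0.0592/n) log Q: log Q = (E° − E)·n/0.0592 = (+2.58 − (+2.492))·2/0.0592 = 2.9730.
So 1·log[Sn²⁺] = 2·log(0.727) − log Q = -0.2769 − (2.9730) = -3.2499; [Sn²⁺] = 10^(-3.2499) ≈ 0.00056 M.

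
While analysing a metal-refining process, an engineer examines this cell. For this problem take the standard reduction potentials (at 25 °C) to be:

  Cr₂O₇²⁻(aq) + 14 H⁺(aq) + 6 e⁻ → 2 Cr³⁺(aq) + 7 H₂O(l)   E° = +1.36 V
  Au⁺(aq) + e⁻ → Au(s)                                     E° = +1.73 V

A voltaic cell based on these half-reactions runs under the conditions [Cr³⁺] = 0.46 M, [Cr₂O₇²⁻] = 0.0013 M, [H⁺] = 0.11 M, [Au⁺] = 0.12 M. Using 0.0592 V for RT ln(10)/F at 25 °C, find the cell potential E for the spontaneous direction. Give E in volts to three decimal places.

+0.470 V

Au⁺/Au is the cathode (higher E°), Cr₂O₇²⁻/Cr³⁺ the anode: E°cell = +1.73 − (+1.36) = +0.37 V, n = 6.
Overall: 6 Au⁺(aq) + 2 Cr³⁺(aq) + 7 H₂O(l) → 6 Au(s) + Cr₂O₇²⁻(aq) + 14 H⁺(aq)
Q = [Cr₂O₇²⁻]·[H⁺]^14 / ([Au⁺]^6·[Cr³⁺]^2); log Q = -10.107.
E = E° − (0.0592/n) log Q = +0.37 − (0.0592/6)(-10.107) = +0.470 V.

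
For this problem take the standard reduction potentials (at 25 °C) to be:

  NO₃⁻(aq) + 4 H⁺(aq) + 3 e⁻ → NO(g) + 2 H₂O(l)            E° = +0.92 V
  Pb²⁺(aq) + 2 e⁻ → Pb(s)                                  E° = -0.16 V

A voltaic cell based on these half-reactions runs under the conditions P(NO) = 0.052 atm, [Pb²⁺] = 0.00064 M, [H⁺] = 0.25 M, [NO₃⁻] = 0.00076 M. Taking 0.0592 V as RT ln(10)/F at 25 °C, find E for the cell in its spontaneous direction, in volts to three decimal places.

NO₃⁻/NO is the cathode (higher E°), Pb²⁺/Pb the anode: E°cell = +0.92 − (-0.16) = +1.08 V, n = 6.
Overall: 2 NO₃⁻(aq) + 8 H⁺(aq) + 3 Pb(s) → 2 NO(g) + 4 H₂O(l) + 3 Pb²⁺(aq)
Q = P(NO)^2·[Pb²⁺]^3 / ([NO₃⁻]^2·[H⁺]^8); log Q = -1.095.
E = E° − (0.0592/n) log Q = +1.08 − (0.0592/6)(-1.095) = +1.091 V.

+1.091 V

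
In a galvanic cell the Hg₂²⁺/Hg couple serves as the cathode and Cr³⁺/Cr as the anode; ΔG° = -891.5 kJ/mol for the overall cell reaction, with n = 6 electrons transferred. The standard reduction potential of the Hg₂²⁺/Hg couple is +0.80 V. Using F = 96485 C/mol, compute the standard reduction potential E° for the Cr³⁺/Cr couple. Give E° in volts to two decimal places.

E°cell = −ΔG°/(nF) = −(-891.5×10³)/((6)(96485)) = +1.540 V.
Since Hg₂²⁺/Hg is the cathode and Cr³⁺/Cr the anode, E°cell = E°(Hg₂²⁺/Hg) − E°(Cr³⁺/Cr).
So E°(Cr³⁺/Cr) = E°(Hg₂²⁺/Hg) − E°cell = (+0.80) − (+1.540) = -0.74 V.

-0.74 V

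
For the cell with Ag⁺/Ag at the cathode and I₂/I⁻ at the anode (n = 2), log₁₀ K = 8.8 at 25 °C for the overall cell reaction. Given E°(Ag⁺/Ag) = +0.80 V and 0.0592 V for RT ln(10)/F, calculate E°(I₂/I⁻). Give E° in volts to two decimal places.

E°cell = (0.0592/n)·log K = (0.0592/2)(8.8) = +0.260 V.
Since Ag⁺/Ag is the cathode and I₂/I⁻ the anode, E°cell = E°(Ag⁺/Ag) − E°(I₂/I⁻).
So E°(I₂/I⁻) = E°(Ag⁺/Ag) − E°cell = (+0.80) − (+0.260) = +0.54 V.

+0.54 V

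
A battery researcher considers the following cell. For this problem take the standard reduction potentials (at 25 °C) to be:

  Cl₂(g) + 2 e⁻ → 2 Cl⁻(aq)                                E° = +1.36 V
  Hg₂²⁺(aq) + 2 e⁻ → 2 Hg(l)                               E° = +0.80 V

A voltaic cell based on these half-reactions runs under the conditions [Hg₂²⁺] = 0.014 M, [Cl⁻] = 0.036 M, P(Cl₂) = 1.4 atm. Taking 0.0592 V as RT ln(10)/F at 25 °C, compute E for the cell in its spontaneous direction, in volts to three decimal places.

+0.705 V

Cl₂/Cl⁻ is the cathode (higher E°), Hg₂²⁺/Hg the anode: E°cell = +1.36 − (+0.80) = +0.56 V, n = 2.
Overall: Cl₂(g) + 2 Hg(l) → 2 Cl⁻(aq) + Hg₂²⁺(aq)
Q = [Cl⁻]^2·[Hg₂²⁺] / (P(Cl₂)); log Q = -4.887.
E = E° − (0.0592/n) log Q = +0.56 − (0.0592/2)(-4.887) = +0.705 V.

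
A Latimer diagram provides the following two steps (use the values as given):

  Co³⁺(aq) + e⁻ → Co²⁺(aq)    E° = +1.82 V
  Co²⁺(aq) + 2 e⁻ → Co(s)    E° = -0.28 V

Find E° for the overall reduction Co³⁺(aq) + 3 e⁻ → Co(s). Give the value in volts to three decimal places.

Standard free energies of sequential steps add: ΔG°₃ = ΔG°₁ + ΔG°₂, so n₃E°₃ = n₁E°₁ + n₂E°₂.
E°₃ = (1×+1.82 + 2×-0.28) / 3 = (+1.260) / 3 = +0.420 V.
Simply averaging or adding the two E° values would be wrong; the electron-weighted sum is required.

+0.420 V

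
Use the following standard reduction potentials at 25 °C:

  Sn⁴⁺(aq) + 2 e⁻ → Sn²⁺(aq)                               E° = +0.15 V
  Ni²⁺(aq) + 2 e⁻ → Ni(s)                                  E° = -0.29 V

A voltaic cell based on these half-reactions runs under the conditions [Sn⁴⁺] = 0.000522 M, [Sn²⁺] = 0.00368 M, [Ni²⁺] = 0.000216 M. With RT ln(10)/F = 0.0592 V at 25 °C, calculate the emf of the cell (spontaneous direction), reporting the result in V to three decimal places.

+0.523 V

Sn⁴⁺/Sn²⁺ is the cathode (higher E°), Ni²⁺/Ni the anode: E°cell = +0.15 − (-0.29) = +0.44 V, n = 2.
Overall: Sn⁴⁺(aq) + Ni(s) → Sn²⁺(aq) + Ni²⁺(aq)
Q = [Sn²⁺]·[Ni²⁺] / ([Sn⁴⁺]); log Q = -2.817.
E = E° − (0.0592/n) log Q = +0.44 − (0.0592/2)(-2.817) = +0.523 V.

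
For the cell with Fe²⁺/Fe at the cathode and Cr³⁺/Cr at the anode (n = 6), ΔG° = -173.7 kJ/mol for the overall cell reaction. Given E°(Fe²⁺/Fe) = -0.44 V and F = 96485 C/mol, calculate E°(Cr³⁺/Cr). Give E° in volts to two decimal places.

-0.74 V

E°cell = −ΔG°/(nF) = −(-173.7×10³)/((6)(96485)) = +0.300 V.
Since Fe²⁺/Fe is the cathode and Cr³⁺/Cr the anode, E°cell = E°(Fe²⁺/Fe) − E°(Cr³⁺/Cr).
So E°(Cr³⁺/Cr) = E°(Fe²⁺/Fe) − E°cell = (-0.44) − (+0.300) = -0.74 V.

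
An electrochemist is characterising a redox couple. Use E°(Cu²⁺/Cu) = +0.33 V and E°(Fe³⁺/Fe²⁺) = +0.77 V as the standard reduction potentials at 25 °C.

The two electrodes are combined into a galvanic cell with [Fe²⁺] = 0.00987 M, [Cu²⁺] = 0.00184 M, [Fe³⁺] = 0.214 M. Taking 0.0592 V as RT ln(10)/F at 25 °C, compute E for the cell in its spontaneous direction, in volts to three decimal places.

+0.600 V

Fe³⁺/Fe²⁺ is the cathode (higher E°), Cu²⁺/Cu the anode: E°cell = +0.77 − (+0.33) = +0.44 V, n = 2.
Overall: 2 Fe³⁺(aq) + Cu(s) → 2 Fe²⁺(aq) + Cu²⁺(aq)
Q = [Fe²⁺]^2·[Cu²⁺] / ([Fe³⁺]^2); log Q = -5.407.
E = E° − (0.0592/n) log Q = +0.44 − (0.0592/2)(-5.407) = +0.600 V.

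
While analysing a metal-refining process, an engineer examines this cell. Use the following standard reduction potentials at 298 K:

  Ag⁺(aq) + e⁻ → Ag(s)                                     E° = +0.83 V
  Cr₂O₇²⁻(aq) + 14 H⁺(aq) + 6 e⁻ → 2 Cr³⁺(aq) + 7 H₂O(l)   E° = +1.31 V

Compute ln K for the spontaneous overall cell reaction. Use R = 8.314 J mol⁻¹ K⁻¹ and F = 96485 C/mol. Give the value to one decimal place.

Cathode: Cr₂O₇²⁻/Cr³⁺; anode: Ag⁺/Ag. E°cell = (+1.31) − (+0.83) = +0.48 V, with n = 6.
ΔG° = −nFE° = −RT ln K, so ln K = nFE°/(RT) = (6)(96485)(+0.48) / ((8.314)(298)) = 112.157.

112.2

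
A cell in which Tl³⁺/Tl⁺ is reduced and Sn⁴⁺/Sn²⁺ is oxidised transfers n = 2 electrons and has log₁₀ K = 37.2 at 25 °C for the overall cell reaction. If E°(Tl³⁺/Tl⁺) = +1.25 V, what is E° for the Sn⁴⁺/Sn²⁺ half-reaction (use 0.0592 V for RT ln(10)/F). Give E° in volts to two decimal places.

+0.15 V

E°cell = (0.0592/n)·log K = (0.0592/2)(37.2) = +1.101 V.
Since Tl³⁺/Tl⁺ is the cathode and Sn⁴⁺/Sn²⁺ the anode, E°cell = E°(Tl³⁺/Tl⁺) − E°(Sn⁴⁺/Sn²⁺).
So E°(Sn⁴⁺/Sn²⁺) = E°(Tl³⁺/Tl⁺) − E°cell = (+1.25) − (+1.101) = +0.15 V.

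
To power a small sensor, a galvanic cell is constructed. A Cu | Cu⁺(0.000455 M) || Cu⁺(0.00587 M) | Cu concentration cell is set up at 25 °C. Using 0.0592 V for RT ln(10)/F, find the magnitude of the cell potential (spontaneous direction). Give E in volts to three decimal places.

+0.066 V

For a concentration cell E°cell = 0. The 0.00587 M side is the cathode (reduction is favoured where [Cu⁺] is higher).
With n = 1, E = −(0.0592/1) log([Cu⁺]ₐₙ/[Cu⁺]꜀ₐₜ) = −(0.0592/1) log(0.000455/0.00587) = −(0.0592/1)(-1.111) = +0.066 V.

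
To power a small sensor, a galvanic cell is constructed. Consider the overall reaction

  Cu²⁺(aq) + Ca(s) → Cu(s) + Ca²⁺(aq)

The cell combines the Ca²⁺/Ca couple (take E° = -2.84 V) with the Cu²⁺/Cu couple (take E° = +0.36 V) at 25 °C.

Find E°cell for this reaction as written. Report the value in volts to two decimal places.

+3.20 V

The Cu²⁺/Cu couple has the higher reduction potential, so it is the cathode; Ca²⁺/Ca is oxidised at the anode.
E°cell = E°(cathode) − E°(anode) = (+0.36) − (-2.84) = +3.20 V.
Since E°cell > 0, the reaction is spontaneous under standard conditions.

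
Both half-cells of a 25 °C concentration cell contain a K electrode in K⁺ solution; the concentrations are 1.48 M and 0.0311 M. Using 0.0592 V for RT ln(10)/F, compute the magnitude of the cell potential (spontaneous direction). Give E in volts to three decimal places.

+0.099 V

For a concentration cell E°cell = 0. The 1.48 M side is the cathode (reduction is favoured where [K⁺] is higher).
With n = 1, E = −(0.0592/1) log([K⁺]ₐₙ/[K⁺]꜀ₐₜ) = −(0.0592/1) log(0.0311/1.48) = −(0.0592/1)(-1.678) = +0.099 V.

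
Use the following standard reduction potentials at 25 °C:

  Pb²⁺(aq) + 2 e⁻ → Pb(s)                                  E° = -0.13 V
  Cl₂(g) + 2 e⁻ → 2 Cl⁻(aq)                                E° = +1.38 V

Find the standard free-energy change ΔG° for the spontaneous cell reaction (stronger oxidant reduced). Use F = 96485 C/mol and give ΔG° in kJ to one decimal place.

Cl₂/Cl⁻ (E° = +1.38 V) is the cathode; Pb²⁺/Pb (E° = -0.13 V) is the anode, so E°cell = +1.51 V.
Balancing electrons gives n = 2 (lcm of 2 and 2).
ΔG° = −nFE° = −(2)(96485)(+1.51) = -291,385 J = -291.4 kJ.

-291.4 kJ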